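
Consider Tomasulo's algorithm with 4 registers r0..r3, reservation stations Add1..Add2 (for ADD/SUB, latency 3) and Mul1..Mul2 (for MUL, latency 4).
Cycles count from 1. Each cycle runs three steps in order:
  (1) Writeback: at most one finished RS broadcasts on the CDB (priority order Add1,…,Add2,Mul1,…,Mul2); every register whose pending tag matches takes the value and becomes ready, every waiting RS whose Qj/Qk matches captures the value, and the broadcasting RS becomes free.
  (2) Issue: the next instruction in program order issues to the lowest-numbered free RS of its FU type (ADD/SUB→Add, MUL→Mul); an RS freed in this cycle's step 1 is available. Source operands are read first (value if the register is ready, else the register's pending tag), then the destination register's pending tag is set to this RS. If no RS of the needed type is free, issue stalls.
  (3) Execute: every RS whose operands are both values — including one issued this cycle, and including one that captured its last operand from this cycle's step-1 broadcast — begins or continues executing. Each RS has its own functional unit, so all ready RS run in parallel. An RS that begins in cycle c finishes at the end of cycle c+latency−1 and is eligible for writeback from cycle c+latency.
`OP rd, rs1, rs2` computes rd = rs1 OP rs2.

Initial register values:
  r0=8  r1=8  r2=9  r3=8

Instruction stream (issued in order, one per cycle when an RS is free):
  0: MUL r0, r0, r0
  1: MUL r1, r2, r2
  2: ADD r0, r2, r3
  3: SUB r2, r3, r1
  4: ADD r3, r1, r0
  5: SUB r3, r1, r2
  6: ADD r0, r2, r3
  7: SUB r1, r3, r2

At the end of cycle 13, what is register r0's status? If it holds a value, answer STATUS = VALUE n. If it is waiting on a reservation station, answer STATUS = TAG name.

c1: issue MUL r0<-Mul1 | r0:Mul1,r1:8,r2:9,r3:8
c2: issue MUL r1<-Mul2 | r0:Mul1,r1:Mul2,r2:9,r3:8
c3: issue ADD r0<-Add1 | r0:Add1,r1:Mul2,r2:9,r3:8
c4: issue SUB r2<-Add2 | r0:Add1,r1:Mul2,r2:Add2,r3:8
c5: CDB Mul1=64; stall | r0:Add1,r1:Mul2,r2:Add2,r3:8
c6: CDB Add1=17; issue ADD r3<-Add1 | r0:17,r1:Mul2,r2:Add2,r3:Add1
c7: CDB Mul2=81; stall | r0:17,r1:81,r2:Add2,r3:Add1
c8: stall | r0:17,r1:81,r2:Add2,r3:Add1
c9: stall | r0:17,r1:81,r2:Add2,r3:Add1
c10: CDB Add1=98; issue SUB r3<-Add1 | r0:17,r1:81,r2:Add2,r3:Add1
c11: CDB Add2=-73; issue ADD r0<-Add2 | r0:Add2,r1:81,r2:-73,r3:Add1
c12: stall | r0:Add2,r1:81,r2:-73,r3:Add1
c13: stall | r0:Add2,r1:81,r2:-73,r3:Add1

STATUS = TAG Add2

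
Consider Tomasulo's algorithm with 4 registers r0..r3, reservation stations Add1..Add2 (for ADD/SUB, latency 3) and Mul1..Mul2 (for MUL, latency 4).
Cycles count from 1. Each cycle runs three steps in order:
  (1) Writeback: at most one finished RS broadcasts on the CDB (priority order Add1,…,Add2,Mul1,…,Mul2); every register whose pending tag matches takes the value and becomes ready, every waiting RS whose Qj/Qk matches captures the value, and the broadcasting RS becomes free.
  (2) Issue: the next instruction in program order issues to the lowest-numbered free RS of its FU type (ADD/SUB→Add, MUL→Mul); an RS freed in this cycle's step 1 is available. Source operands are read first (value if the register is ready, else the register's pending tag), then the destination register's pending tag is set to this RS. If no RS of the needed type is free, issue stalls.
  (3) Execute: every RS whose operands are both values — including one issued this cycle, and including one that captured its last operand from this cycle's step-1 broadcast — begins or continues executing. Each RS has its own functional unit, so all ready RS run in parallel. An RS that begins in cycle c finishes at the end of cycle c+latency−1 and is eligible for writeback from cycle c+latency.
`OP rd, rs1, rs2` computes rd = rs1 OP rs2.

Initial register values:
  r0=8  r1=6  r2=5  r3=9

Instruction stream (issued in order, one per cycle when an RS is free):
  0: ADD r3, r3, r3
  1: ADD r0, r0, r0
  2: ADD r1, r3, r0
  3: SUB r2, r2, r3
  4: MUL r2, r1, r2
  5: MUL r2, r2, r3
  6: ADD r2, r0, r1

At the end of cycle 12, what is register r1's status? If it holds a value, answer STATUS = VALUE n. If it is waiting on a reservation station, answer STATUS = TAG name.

cycle 1: issue ADD r3<-Add1 // r0:8,r1:6,r2:5,r3:Add1
cycle 2: issue ADD r0<-Add2 // r0:Add2,r1:6,r2:5,r3:Add1
cycle 3: stall // r0:Add2,r1:6,r2:5,r3:Add1
cycle 4: CDB Add1=18; issue ADD r1<-Add1 // r0:Add2,r1:Add1,r2:5,r3:18
cycle 5: CDB Add2=16; issue SUB r2<-Add2 // r0:16,r1:Add1,r2:Add2,r3:18
cycle 6: issue MUL r2<-Mul1 // r0:16,r1:Add1,r2:Mul1,r3:18
cycle 7: issue MUL r2<-Mul2 // r0:16,r1:Add1,r2:Mul2,r3:18
cycle 8: CDB Add1=34; issue ADD r2<-Add1 // r0:16,r1:34,r2:Add1,r3:18
cycle 9: CDB Add2=-13 // r0:16,r1:34,r2:Add1,r3:18
cycle 10: - // r0:16,r1:34,r2:Add1,r3:18
cycle 11: CDB Add1=50 // r0:16,r1:34,r2:50,r3:18
cycle 12: - // r0:16,r1:34,r2:50,r3:18

STATUS = VALUE 34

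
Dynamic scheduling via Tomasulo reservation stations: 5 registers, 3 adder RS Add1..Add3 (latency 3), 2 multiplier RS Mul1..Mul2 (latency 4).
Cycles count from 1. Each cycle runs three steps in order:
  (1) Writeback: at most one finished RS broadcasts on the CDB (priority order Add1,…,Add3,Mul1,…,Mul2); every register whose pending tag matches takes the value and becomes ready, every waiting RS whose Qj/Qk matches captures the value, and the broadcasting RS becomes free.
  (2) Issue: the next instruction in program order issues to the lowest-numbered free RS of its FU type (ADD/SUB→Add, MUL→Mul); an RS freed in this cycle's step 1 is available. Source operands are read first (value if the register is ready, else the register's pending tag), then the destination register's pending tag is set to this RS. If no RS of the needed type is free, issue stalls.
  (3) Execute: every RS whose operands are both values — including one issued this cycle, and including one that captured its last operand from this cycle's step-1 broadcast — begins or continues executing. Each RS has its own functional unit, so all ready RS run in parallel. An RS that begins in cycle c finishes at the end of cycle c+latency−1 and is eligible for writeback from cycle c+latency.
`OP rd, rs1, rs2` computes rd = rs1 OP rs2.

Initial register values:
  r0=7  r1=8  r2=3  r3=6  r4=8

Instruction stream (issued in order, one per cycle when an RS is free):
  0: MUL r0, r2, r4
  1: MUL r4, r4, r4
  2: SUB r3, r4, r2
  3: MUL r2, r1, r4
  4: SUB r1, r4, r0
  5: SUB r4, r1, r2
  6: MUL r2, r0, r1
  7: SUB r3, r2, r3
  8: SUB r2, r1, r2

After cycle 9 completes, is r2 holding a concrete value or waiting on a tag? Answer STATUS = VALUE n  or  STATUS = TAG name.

c1: issue MUL r0<-Mul1 | r0:Mul1,r1:8,r2:3,r3:6,r4:8
c2: issue MUL r4<-Mul2 | r0:Mul1,r1:8,r2:3,r3:6,r4:Mul2
c3: issue SUB r3<-Add1 | r0:Mul1,r1:8,r2:3,r3:Add1,r4:Mul2
c4: stall | r0:Mul1,r1:8,r2:3,r3:Add1,r4:Mul2
c5: CDB Mul1=24; issue MUL r2<-Mul1 | r0:24,r1:8,r2:Mul1,r3:Add1,r4:Mul2
c6: CDB Mul2=64; issue SUB r1<-Add2 | r0:24,r1:Add2,r2:Mul1,r3:Add1,r4:64
c7: issue SUB r4<-Add3 | r0:24,r1:Add2,r2:Mul1,r3:Add1,r4:Add3
c8: issue MUL r2<-Mul2 | r0:24,r1:Add2,r2:Mul2,r3:Add1,r4:Add3
c9: CDB Add1=61; issue SUB r3<-Add1 | r0:24,r1:Add2,r2:Mul2,r3:Add1,r4:Add3

STATUS = TAG Mul2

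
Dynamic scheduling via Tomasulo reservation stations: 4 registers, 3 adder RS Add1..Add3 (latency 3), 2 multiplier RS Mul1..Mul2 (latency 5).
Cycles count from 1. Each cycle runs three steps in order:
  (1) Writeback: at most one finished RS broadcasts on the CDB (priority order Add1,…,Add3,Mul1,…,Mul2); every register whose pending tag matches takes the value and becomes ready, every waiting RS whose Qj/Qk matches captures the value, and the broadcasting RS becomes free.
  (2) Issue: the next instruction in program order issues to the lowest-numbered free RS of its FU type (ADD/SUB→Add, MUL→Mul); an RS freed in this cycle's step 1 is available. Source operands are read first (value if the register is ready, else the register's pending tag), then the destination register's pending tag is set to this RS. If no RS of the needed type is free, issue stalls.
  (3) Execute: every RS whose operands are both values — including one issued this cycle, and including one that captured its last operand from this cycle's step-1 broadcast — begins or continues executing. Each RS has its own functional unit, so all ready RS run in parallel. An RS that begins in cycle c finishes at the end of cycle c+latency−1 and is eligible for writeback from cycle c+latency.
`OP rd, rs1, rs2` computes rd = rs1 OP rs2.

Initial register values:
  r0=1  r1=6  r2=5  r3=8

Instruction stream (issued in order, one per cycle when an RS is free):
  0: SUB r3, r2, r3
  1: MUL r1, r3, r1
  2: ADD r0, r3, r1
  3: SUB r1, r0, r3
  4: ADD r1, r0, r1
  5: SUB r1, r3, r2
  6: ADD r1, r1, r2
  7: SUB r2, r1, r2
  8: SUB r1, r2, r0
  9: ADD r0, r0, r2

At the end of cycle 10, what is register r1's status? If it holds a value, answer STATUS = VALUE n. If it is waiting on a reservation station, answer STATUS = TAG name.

cycle 1: issue SUB r3<-Add1 // r0:1,r1:6,r2:5,r3:Add1
cycle 2: issue MUL r1<-Mul1 // r0:1,r1:Mul1,r2:5,r3:Add1
cycle 3: issue ADD r0<-Add2 // r0:Add2,r1:Mul1,r2:5,r3:Add1
cycle 4: CDB Add1=-3; issue SUB r1<-Add1 // r0:Add2,r1:Add1,r2:5,r3:-3
cycle 5: issue ADD r1<-Add3 // r0:Add2,r1:Add3,r2:5,r3:-3
cycle 6: stall // r0:Add2,r1:Add3,r2:5,r3:-3
cycle 7: stall // r0:Add2,r1:Add3,r2:5,r3:-3
cycle 8: stall // r0:Add2,r1:Add3,r2:5,r3:-3
cycle 9: CDB Mul1=-18; stall // r0:Add2,r1:Add3,r2:5,r3:-3
cycle 10: stall // r0:Add2,r1:Add3,r2:5,r3:-3

STATUS = TAG Add3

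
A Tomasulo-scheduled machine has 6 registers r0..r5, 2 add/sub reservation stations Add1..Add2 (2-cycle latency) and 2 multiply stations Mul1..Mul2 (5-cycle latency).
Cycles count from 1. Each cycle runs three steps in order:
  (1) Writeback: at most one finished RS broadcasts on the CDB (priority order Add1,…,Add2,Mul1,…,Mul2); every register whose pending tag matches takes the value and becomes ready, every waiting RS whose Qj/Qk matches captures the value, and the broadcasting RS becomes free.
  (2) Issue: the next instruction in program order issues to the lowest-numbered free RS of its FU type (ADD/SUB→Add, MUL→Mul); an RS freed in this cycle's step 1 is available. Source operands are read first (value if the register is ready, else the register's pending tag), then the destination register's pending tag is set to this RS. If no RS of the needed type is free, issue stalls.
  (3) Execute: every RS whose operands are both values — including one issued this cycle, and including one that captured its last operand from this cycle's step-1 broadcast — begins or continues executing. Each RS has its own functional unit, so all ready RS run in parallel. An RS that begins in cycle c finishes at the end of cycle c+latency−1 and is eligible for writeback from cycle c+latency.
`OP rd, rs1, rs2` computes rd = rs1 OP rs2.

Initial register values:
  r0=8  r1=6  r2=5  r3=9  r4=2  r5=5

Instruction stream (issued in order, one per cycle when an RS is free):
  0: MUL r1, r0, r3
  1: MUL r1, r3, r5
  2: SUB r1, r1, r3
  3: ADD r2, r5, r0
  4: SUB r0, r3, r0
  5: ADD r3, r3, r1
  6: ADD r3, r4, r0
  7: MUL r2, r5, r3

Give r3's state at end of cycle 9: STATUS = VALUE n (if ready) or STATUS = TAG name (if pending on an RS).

  c1: issue MUL r1<-Mul1  regs: r0:8,r1:Mul1,r2:5,r3:9,r4:2,r5:5
  c2: issue MUL r1<-Mul2  regs: r0:8,r1:Mul2,r2:5,r3:9,r4:2,r5:5
  c3: issue SUB r1<-Add1  regs: r0:8,r1:Add1,r2:5,r3:9,r4:2,r5:5
  c4: issue ADD r2<-Add2  regs: r0:8,r1:Add1,r2:Add2,r3:9,r4:2,r5:5
  c5: stall  regs: r0:8,r1:Add1,r2:Add2,r3:9,r4:2,r5:5
  c6: CDB Add2=13; issue SUB r0<-Add2  regs: r0:Add2,r1:Add1,r2:13,r3:9,r4:2,r5:5
  c7: CDB Mul1=72; stall  regs: r0:Add2,r1:Add1,r2:13,r3:9,r4:2,r5:5
  c8: CDB Add2=1; issue ADD r3<-Add2  regs: r0:1,r1:Add1,r2:13,r3:Add2,r4:2,r5:5
  c9: CDB Mul2=45; stall  regs: r0:1,r1:Add1,r2:13,r3:Add2,r4:2,r5:5

STATUS = TAG Add2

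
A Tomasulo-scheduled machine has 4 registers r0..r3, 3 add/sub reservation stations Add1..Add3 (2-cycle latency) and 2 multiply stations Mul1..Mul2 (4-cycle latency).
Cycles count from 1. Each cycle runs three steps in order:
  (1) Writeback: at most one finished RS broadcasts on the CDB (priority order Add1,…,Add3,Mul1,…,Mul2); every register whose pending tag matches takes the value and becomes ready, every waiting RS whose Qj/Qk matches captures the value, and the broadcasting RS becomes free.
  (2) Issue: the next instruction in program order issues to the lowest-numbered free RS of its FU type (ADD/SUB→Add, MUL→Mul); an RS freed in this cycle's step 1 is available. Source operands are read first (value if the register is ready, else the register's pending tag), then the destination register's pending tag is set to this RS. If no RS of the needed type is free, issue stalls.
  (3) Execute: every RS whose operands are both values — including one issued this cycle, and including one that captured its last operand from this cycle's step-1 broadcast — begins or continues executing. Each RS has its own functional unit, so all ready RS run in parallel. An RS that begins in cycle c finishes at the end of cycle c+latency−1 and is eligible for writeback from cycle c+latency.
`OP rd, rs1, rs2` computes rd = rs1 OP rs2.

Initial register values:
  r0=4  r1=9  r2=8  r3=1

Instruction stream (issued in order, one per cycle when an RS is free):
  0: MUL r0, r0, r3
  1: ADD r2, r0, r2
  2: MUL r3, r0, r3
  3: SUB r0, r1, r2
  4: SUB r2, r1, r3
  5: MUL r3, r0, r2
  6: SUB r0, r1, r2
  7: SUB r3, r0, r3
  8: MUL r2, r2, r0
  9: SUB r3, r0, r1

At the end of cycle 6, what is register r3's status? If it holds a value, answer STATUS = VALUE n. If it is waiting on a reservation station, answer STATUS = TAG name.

cycle 1: issue MUL r0<-Mul1 // r0:Mul1,r1:9,r2:8,r3:1
cycle 2: issue ADD r2<-Add1 // r0:Mul1,r1:9,r2:Add1,r3:1
cycle 3: issue MUL r3<-Mul2 // r0:Mul1,r1:9,r2:Add1,r3:Mul2
cycle 4: issue SUB r0<-Add2 // r0:Add2,r1:9,r2:Add1,r3:Mul2
cycle 5: CDB Mul1=4; issue SUB r2<-Add3 // r0:Add2,r1:9,r2:Add3,r3:Mul2
cycle 6: issue MUL r3<-Mul1 // r0:Add2,r1:9,r2:Add3,r3:Mul1

STATUS = TAG Mul1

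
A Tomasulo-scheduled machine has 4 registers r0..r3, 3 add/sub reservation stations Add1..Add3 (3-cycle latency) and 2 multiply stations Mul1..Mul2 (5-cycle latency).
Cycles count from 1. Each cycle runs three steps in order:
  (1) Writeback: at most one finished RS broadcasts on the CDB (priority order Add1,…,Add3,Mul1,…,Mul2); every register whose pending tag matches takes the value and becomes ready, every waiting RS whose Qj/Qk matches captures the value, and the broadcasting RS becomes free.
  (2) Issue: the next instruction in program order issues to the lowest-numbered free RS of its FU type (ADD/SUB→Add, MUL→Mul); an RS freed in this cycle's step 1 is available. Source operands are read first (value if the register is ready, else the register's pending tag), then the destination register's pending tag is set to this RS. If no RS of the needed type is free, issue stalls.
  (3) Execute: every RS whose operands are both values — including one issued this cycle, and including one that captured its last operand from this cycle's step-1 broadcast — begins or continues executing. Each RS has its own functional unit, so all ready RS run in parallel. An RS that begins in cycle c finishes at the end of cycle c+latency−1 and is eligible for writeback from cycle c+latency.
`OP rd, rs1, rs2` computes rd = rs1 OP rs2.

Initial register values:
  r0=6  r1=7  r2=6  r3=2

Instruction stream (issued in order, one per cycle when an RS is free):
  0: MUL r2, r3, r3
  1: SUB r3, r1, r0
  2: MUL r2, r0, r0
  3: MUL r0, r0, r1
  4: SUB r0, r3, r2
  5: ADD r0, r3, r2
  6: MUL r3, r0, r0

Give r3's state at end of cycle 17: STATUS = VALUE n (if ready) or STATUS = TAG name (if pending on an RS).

cycle 1: issue MUL r2<-Mul1 // r0:6,r1:7,r2:Mul1,r3:2
cycle 2: issue SUB r3<-Add1 // r0:6,r1:7,r2:Mul1,r3:Add1
cycle 3: issue MUL r2<-Mul2 // r0:6,r1:7,r2:Mul2,r3:Add1
cycle 4: stall // r0:6,r1:7,r2:Mul2,r3:Add1
cycle 5: CDB Add1=1; stall // r0:6,r1:7,r2:Mul2,r3:1
cycle 6: CDB Mul1=4; issue MUL r0<-Mul1 // r0:Mul1,r1:7,r2:Mul2,r3:1
cycle 7: issue SUB r0<-Add1 // r0:Add1,r1:7,r2:Mul2,r3:1
cycle 8: CDB Mul2=36; issue ADD r0<-Add2 // r0:Add2,r1:7,r2:36,r3:1
cycle 9: issue MUL r3<-Mul2 // r0:Add2,r1:7,r2:36,r3:Mul2
cycle 10: - // r0:Add2,r1:7,r2:36,r3:Mul2
cycle 11: CDB Add1=-35 // r0:Add2,r1:7,r2:36,r3:Mul2
cycle 12: CDB Add2=37 // r0:37,r1:7,r2:36,r3:Mul2
cycle 13: CDB Mul1=42 // r0:37,r1:7,r2:36,r3:Mul2
cycle 14: - // r0:37,r1:7,r2:36,r3:Mul2
cycle 15: - // r0:37,r1:7,r2:36,r3:Mul2
cycle 16: - // r0:37,r1:7,r2:36,r3:Mul2
cycle 17: CDB Mul2=1369 // r0:37,r1:7,r2:36,r3:1369

STATUS = VALUE 1369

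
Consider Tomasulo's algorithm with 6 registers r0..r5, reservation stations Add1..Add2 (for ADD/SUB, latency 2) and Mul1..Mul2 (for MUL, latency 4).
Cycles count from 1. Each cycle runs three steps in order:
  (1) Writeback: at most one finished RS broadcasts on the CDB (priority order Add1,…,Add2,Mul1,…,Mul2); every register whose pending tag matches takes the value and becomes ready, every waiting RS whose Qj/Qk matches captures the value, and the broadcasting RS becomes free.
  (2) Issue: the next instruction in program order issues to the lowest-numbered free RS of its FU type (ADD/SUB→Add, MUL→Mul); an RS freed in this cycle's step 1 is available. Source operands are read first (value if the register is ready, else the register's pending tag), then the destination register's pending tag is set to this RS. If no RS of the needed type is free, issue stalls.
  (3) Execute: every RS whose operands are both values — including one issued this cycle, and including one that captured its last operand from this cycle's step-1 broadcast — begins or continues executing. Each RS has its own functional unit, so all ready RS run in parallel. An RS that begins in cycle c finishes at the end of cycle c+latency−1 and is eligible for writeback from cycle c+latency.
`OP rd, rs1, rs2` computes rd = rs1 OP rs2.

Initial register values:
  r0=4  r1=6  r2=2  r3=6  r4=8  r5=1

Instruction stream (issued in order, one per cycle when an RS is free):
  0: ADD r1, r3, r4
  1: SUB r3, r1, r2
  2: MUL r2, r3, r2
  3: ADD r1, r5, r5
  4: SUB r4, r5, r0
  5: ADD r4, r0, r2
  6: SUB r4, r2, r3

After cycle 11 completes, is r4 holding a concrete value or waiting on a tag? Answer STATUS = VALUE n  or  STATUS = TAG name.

  c1: issue ADD r1<-Add1  regs: r0:4,r1:Add1,r2:2,r3:6,r4:8,r5:1
  c2: issue SUB r3<-Add2  regs: r0:4,r1:Add1,r2:2,r3:Add2,r4:8,r5:1
  c3: CDB Add1=14; issue MUL r2<-Mul1  regs: r0:4,r1:14,r2:Mul1,r3:Add2,r4:8,r5:1
  c4: issue ADD r1<-Add1  regs: r0:4,r1:Add1,r2:Mul1,r3:Add2,r4:8,r5:1
  c5: CDB Add2=12; issue SUB r4<-Add2  regs: r0:4,r1:Add1,r2:Mul1,r3:12,r4:Add2,r5:1
  c6: CDB Add1=2; issue ADD r4<-Add1  regs: r0:4,r1:2,r2:Mul1,r3:12,r4:Add1,r5:1
  c7: CDB Add2=-3; issue SUB r4<-Add2  regs: r0:4,r1:2,r2:Mul1,r3:12,r4:Add2,r5:1
  c8: -  regs: r0:4,r1:2,r2:Mul1,r3:12,r4:Add2,r5:1
  c9: CDB Mul1=24  regs: r0:4,r1:2,r2:24,r3:12,r4:Add2,r5:1
  c10: -  regs: r0:4,r1:2,r2:24,r3:12,r4:Add2,r5:1
  c11: CDB Add1=28  regs: r0:4,r1:2,r2:24,r3:12,r4:Add2,r5:1

STATUS = TAG Add2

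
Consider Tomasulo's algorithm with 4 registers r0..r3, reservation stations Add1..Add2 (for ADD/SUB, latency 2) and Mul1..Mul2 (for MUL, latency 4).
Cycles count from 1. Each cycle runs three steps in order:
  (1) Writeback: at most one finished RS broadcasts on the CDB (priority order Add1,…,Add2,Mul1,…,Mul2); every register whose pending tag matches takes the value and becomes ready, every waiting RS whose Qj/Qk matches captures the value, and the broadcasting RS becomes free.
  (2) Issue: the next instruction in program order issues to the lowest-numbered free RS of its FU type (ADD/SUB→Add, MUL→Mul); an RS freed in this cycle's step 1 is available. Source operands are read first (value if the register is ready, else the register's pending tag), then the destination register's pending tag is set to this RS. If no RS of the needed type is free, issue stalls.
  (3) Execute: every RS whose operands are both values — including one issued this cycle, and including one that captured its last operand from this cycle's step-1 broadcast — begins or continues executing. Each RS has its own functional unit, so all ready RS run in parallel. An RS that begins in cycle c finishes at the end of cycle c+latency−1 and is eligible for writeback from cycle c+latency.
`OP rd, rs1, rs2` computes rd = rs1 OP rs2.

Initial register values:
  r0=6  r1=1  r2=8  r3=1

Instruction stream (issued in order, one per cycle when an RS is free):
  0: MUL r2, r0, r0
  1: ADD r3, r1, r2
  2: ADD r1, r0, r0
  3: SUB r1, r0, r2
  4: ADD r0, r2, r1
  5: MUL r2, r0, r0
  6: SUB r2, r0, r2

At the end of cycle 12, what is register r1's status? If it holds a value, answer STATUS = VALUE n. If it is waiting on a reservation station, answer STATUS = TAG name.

cycle 1: issue MUL r2<-Mul1 // r0:6,r1:1,r2:Mul1,r3:1
cycle 2: issue ADD r3<-Add1 // r0:6,r1:1,r2:Mul1,r3:Add1
cycle 3: issue ADD r1<-Add2 // r0:6,r1:Add2,r2:Mul1,r3:Add1
cycle 4: stall // r0:6,r1:Add2,r2:Mul1,r3:Add1
cycle 5: CDB Add2=12; issue SUB r1<-Add2 // r0:6,r1:Add2,r2:Mul1,r3:Add1
cycle 6: CDB Mul1=36; stall // r0:6,r1:Add2,r2:36,r3:Add1
cycle 7: stall // r0:6,r1:Add2,r2:36,r3:Add1
cycle 8: CDB Add1=37; issue ADD r0<-Add1 // r0:Add1,r1:Add2,r2:36,r3:37
cycle 9: CDB Add2=-30; issue MUL r2<-Mul1 // r0:Add1,r1:-30,r2:Mul1,r3:37
cycle 10: issue SUB r2<-Add2 // r0:Add1,r1:-30,r2:Add2,r3:37
cycle 11: CDB Add1=6 // r0:6,r1:-30,r2:Add2,r3:37
cycle 12: - // r0:6,r1:-30,r2:Add2,r3:37

STATUS = VALUE -30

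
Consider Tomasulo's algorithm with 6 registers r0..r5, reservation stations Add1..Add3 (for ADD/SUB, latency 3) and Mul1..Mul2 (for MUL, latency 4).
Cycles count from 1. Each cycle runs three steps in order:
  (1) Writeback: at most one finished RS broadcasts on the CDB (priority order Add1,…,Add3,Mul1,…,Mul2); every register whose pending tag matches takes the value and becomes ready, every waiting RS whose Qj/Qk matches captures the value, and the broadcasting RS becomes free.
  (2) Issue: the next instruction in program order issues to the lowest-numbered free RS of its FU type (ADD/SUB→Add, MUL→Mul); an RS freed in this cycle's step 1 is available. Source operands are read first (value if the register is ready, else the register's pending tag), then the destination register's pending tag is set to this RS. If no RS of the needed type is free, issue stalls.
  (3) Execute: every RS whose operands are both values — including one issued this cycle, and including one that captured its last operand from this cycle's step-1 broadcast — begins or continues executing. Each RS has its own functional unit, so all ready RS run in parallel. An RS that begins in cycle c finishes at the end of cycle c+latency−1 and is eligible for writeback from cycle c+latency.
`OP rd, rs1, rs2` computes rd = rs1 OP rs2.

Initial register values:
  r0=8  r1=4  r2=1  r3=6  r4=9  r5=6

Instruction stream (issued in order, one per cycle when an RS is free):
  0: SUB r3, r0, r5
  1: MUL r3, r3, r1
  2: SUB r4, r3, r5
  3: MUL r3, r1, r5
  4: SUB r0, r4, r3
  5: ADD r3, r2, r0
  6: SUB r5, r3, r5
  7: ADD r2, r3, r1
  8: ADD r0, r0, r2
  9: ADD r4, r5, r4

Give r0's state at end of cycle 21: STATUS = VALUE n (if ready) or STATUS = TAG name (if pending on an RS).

STATUS = TAG Add3

c1: issue SUB r3<-Add1 | r0:8,r1:4,r2:1,r3:Add1,r4:9,r5:6
c2: issue MUL r3<-Mul1 | r0:8,r1:4,r2:1,r3:Mul1,r4:9,r5:6
c3: issue SUB r4<-Add2 | r0:8,r1:4,r2:1,r3:Mul1,r4:Add2,r5:6
c4: CDB Add1=2; issue MUL r3<-Mul2 | r0:8,r1:4,r2:1,r3:Mul2,r4:Add2,r5:6
c5: issue SUB r0<-Add1 | r0:Add1,r1:4,r2:1,r3:Mul2,r4:Add2,r5:6
c6: issue ADD r3<-Add3 | r0:Add1,r1:4,r2:1,r3:Add3,r4:Add2,r5:6
c7: stall | r0:Add1,r1:4,r2:1,r3:Add3,r4:Add2,r5:6
c8: CDB Mul1=8; stall | r0:Add1,r1:4,r2:1,r3:Add3,r4:Add2,r5:6
c9: CDB Mul2=24; stall | r0:Add1,r1:4,r2:1,r3:Add3,r4:Add2,r5:6
c10: stall | r0:Add1,r1:4,r2:1,r3:Add3,r4:Add2,r5:6
c11: CDB Add2=2; issue SUB r5<-Add2 | r0:Add1,r1:4,r2:1,r3:Add3,r4:2,r5:Add2
c12: stall | r0:Add1,r1:4,r2:1,r3:Add3,r4:2,r5:Add2
c13: stall | r0:Add1,r1:4,r2:1,r3:Add3,r4:2,r5:Add2
c14: CDB Add1=-22; issue ADD r2<-Add1 | r0:-22,r1:4,r2:Add1,r3:Add3,r4:2,r5:Add2
c15: stall | r0:-22,r1:4,r2:Add1,r3:Add3,r4:2,r5:Add2
c16: stall | r0:-22,r1:4,r2:Add1,r3:Add3,r4:2,r5:Add2
c17: CDB Add3=-21; issue ADD r0<-Add3 | r0:Add3,r1:4,r2:Add1,r3:-21,r4:2,r5:Add2
c18: stall | r0:Add3,r1:4,r2:Add1,r3:-21,r4:2,r5:Add2
c19: stall | r0:Add3,r1:4,r2:Add1,r3:-21,r4:2,r5:Add2
c20: CDB Add1=-17; issue ADD r4<-Add1 | r0:Add3,r1:4,r2:-17,r3:-21,r4:Add1,r5:Add2
c21: CDB Add2=-27 | r0:Add3,r1:4,r2:-17,r3:-21,r4:Add1,r5:-27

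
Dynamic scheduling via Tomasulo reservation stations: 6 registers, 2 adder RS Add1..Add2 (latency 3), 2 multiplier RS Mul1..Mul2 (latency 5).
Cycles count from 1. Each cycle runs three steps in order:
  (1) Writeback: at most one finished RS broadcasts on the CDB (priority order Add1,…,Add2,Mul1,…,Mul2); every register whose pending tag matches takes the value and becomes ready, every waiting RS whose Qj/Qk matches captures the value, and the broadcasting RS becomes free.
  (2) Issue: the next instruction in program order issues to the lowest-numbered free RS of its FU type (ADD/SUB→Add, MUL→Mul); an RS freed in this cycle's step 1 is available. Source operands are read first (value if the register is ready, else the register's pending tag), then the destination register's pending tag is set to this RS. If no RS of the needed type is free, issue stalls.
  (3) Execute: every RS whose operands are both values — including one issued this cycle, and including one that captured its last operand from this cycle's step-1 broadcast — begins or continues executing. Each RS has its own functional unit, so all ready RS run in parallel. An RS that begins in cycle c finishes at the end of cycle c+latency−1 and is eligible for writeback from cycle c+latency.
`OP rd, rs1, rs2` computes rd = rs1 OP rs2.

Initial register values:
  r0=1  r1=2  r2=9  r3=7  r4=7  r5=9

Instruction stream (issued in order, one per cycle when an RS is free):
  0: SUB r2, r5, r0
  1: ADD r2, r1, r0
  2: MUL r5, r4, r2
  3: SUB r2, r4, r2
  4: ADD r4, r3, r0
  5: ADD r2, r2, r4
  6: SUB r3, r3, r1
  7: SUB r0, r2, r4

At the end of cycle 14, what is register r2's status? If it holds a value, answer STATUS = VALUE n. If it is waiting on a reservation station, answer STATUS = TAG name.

STATUS = VALUE 12

  c1: issue SUB r2<-Add1  regs: r0:1,r1:2,r2:Add1,r3:7,r4:7,r5:9
  c2: issue ADD r2<-Add2  regs: r0:1,r1:2,r2:Add2,r3:7,r4:7,r5:9
  c3: issue MUL r5<-Mul1  regs: r0:1,r1:2,r2:Add2,r3:7,r4:7,r5:Mul1
  c4: CDB Add1=8; issue SUB r2<-Add1  regs: r0:1,r1:2,r2:Add1,r3:7,r4:7,r5:Mul1
  c5: CDB Add2=3; issue ADD r4<-Add2  regs: r0:1,r1:2,r2:Add1,r3:7,r4:Add2,r5:Mul1
  c6: stall  regs: r0:1,r1:2,r2:Add1,r3:7,r4:Add2,r5:Mul1
  c7: stall  regs: r0:1,r1:2,r2:Add1,r3:7,r4:Add2,r5:Mul1
  c8: CDB Add1=4; issue ADD r2<-Add1  regs: r0:1,r1:2,r2:Add1,r3:7,r4:Add2,r5:Mul1
  c9: CDB Add2=8; issue SUB r3<-Add2  regs: r0:1,r1:2,r2:Add1,r3:Add2,r4:8,r5:Mul1
  c10: CDB Mul1=21; stall  regs: r0:1,r1:2,r2:Add1,r3:Add2,r4:8,r5:21
  c11: stall  regs: r0:1,r1:2,r2:Add1,r3:Add2,r4:8,r5:21
  c12: CDB Add1=12; issue SUB r0<-Add1  regs: r0:Add1,r1:2,r2:12,r3:Add2,r4:8,r5:21
  c13: CDB Add2=5  regs: r0:Add1,r1:2,r2:12,r3:5,r4:8,r5:21
  c14: -  regs: r0:Add1,r1:2,r2:12,r3:5,r4:8,r5:21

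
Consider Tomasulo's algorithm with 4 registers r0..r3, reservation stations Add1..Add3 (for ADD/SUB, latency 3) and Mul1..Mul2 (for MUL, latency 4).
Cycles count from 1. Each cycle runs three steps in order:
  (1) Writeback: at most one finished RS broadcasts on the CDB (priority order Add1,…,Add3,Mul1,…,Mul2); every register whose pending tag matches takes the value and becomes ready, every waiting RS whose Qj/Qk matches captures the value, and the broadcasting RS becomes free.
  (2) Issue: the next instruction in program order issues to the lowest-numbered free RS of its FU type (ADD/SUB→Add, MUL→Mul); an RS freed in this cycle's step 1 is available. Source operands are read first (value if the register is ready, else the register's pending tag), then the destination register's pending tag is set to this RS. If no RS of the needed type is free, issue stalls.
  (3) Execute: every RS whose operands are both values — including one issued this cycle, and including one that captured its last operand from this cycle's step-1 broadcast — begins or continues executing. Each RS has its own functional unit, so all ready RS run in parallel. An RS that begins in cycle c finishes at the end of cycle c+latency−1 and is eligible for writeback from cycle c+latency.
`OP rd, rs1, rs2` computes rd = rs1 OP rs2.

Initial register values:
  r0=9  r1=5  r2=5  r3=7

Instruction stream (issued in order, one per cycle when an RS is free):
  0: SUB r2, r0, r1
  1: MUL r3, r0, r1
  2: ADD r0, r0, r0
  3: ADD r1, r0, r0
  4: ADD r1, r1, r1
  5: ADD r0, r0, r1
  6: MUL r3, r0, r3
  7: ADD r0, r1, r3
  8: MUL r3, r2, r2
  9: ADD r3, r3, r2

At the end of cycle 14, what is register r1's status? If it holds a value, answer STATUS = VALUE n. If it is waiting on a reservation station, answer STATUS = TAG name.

STATUS = VALUE 72

  c1: issue SUB r2<-Add1  regs: r0:9,r1:5,r2:Add1,r3:7
  c2: issue MUL r3<-Mul1  regs: r0:9,r1:5,r2:Add1,r3:Mul1
  c3: issue ADD r0<-Add2  regs: r0:Add2,r1:5,r2:Add1,r3:Mul1
  c4: CDB Add1=4; issue ADD r1<-Add1  regs: r0:Add2,r1:Add1,r2:4,r3:Mul1
  c5: issue ADD r1<-Add3  regs: r0:Add2,r1:Add3,r2:4,r3:Mul1
  c6: CDB Add2=18; issue ADD r0<-Add2  regs: r0:Add2,r1:Add3,r2:4,r3:Mul1
  c7: CDB Mul1=45; issue MUL r3<-Mul1  regs: r0:Add2,r1:Add3,r2:4,r3:Mul1
  c8: stall  regs: r0:Add2,r1:Add3,r2:4,r3:Mul1
  c9: CDB Add1=36; issue ADD r0<-Add1  regs: r0:Add1,r1:Add3,r2:4,r3:Mul1
  c10: issue MUL r3<-Mul2  regs: r0:Add1,r1:Add3,r2:4,r3:Mul2
  c11: stall  regs: r0:Add1,r1:Add3,r2:4,r3:Mul2
  c12: CDB Add3=72; issue ADD r3<-Add3  regs: r0:Add1,r1:72,r2:4,r3:Add3
  c13: -  regs: r0:Add1,r1:72,r2:4,r3:Add3
  c14: CDB Mul2=16  regs: r0:Add1,r1:72,r2:4,r3:Add3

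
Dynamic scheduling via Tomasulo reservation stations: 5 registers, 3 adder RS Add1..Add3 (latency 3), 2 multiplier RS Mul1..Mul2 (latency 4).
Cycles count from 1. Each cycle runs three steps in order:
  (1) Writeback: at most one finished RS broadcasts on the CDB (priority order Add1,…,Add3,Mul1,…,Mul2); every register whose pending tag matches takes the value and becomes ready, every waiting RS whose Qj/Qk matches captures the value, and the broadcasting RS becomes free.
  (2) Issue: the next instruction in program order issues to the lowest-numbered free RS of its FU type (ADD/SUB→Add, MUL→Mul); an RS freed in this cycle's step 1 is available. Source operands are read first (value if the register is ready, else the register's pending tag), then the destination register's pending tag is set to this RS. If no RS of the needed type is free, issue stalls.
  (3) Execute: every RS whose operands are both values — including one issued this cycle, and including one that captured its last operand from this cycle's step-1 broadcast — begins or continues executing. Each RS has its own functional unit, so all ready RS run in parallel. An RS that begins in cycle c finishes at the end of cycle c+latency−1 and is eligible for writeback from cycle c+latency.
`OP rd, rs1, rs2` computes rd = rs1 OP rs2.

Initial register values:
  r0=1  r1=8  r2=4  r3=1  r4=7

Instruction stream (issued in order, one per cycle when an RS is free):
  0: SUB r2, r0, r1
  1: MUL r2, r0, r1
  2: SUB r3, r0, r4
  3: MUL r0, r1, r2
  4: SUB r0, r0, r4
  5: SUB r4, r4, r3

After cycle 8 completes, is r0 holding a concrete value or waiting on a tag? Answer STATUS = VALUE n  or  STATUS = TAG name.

STATUS = TAG Add1

c1: issue SUB r2<-Add1 | r0:1,r1:8,r2:Add1,r3:1,r4:7
c2: issue MUL r2<-Mul1 | r0:1,r1:8,r2:Mul1,r3:1,r4:7
c3: issue SUB r3<-Add2 | r0:1,r1:8,r2:Mul1,r3:Add2,r4:7
c4: CDB Add1=-7; issue MUL r0<-Mul2 | r0:Mul2,r1:8,r2:Mul1,r3:Add2,r4:7
c5: issue SUB r0<-Add1 | r0:Add1,r1:8,r2:Mul1,r3:Add2,r4:7
c6: CDB Add2=-6; issue SUB r4<-Add2 | r0:Add1,r1:8,r2:Mul1,r3:-6,r4:Add2
c7: CDB Mul1=8 | r0:Add1,r1:8,r2:8,r3:-6,r4:Add2
c8: - | r0:Add1,r1:8,r2:8,r3:-6,r4:Add2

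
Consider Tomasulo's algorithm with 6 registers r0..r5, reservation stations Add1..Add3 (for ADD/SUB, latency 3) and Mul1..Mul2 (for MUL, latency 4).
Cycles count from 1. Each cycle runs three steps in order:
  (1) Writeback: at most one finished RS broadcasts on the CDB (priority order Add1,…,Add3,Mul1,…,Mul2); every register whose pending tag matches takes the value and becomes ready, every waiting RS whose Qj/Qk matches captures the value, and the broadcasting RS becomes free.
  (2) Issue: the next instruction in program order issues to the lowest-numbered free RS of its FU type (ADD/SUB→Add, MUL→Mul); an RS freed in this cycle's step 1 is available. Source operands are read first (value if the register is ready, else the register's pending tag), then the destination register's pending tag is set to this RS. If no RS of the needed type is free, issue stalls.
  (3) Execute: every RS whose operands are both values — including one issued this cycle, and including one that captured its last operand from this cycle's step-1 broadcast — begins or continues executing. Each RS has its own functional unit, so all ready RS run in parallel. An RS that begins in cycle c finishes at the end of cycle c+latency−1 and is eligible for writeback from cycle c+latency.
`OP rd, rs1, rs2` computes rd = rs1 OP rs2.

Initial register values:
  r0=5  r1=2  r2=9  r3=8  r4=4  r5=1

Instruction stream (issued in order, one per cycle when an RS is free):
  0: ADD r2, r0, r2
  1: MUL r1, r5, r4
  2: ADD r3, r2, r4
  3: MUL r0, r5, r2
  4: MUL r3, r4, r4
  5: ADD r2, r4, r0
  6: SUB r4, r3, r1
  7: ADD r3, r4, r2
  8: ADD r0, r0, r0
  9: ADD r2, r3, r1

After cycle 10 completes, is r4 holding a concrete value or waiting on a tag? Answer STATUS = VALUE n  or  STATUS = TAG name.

cycle 1: issue ADD r2<-Add1 // r0:5,r1:2,r2:Add1,r3:8,r4:4,r5:1
cycle 2: issue MUL r1<-Mul1 // r0:5,r1:Mul1,r2:Add1,r3:8,r4:4,r5:1
cycle 3: issue ADD r3<-Add2 // r0:5,r1:Mul1,r2:Add1,r3:Add2,r4:4,r5:1
cycle 4: CDB Add1=14; issue MUL r0<-Mul2 // r0:Mul2,r1:Mul1,r2:14,r3:Add2,r4:4,r5:1
cycle 5: stall // r0:Mul2,r1:Mul1,r2:14,r3:Add2,r4:4,r5:1
cycle 6: CDB Mul1=4; issue MUL r3<-Mul1 // r0:Mul2,r1:4,r2:14,r3:Mul1,r4:4,r5:1
cycle 7: CDB Add2=18; issue ADD r2<-Add1 // r0:Mul2,r1:4,r2:Add1,r3:Mul1,r4:4,r5:1
cycle 8: CDB Mul2=14; issue SUB r4<-Add2 // r0:14,r1:4,r2:Add1,r3:Mul1,r4:Add2,r5:1
cycle 9: issue ADD r3<-Add3 // r0:14,r1:4,r2:Add1,r3:Add3,r4:Add2,r5:1
cycle 10: CDB Mul1=16; stall // r0:14,r1:4,r2:Add1,r3:Add3,r4:Add2,r5:1

STATUS = TAG Add2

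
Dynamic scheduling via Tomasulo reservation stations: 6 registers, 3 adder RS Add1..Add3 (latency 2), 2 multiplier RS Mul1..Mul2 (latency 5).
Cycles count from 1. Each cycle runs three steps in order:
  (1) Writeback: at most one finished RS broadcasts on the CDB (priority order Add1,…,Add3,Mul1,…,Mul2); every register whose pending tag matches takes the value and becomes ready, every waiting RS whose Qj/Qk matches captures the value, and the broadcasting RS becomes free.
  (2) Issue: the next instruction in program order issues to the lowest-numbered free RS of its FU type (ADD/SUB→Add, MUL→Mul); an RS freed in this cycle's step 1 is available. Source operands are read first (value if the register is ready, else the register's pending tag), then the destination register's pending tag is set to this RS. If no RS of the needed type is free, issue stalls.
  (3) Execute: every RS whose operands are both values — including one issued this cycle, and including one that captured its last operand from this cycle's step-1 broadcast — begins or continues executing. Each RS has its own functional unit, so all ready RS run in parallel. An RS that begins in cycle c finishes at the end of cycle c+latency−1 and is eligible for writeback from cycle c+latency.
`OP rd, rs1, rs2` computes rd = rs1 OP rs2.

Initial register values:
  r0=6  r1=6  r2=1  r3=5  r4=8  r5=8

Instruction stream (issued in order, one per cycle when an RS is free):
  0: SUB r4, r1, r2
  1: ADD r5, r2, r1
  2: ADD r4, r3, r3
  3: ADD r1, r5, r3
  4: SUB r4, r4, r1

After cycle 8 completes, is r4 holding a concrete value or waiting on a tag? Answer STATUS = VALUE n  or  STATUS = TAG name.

cycle 1: issue SUB r4<-Add1 // r0:6,r1:6,r2:1,r3:5,r4:Add1,r5:8
cycle 2: issue ADD r5<-Add2 // r0:6,r1:6,r2:1,r3:5,r4:Add1,r5:Add2
cycle 3: CDB Add1=5; issue ADD r4<-Add1 // r0:6,r1:6,r2:1,r3:5,r4:Add1,r5:Add2
cycle 4: CDB Add2=7; issue ADD r1<-Add2 // r0:6,r1:Add2,r2:1,r3:5,r4:Add1,r5:7
cycle 5: CDB Add1=10; issue SUB r4<-Add1 // r0:6,r1:Add2,r2:1,r3:5,r4:Add1,r5:7
cycle 6: CDB Add2=12 // r0:6,r1:12,r2:1,r3:5,r4:Add1,r5:7
cycle 7: - // r0:6,r1:12,r2:1,r3:5,r4:Add1,r5:7
cycle 8: CDB Add1=-2 // r0:6,r1:12,r2:1,r3:5,r4:-2,r5:7

STATUS = VALUE -2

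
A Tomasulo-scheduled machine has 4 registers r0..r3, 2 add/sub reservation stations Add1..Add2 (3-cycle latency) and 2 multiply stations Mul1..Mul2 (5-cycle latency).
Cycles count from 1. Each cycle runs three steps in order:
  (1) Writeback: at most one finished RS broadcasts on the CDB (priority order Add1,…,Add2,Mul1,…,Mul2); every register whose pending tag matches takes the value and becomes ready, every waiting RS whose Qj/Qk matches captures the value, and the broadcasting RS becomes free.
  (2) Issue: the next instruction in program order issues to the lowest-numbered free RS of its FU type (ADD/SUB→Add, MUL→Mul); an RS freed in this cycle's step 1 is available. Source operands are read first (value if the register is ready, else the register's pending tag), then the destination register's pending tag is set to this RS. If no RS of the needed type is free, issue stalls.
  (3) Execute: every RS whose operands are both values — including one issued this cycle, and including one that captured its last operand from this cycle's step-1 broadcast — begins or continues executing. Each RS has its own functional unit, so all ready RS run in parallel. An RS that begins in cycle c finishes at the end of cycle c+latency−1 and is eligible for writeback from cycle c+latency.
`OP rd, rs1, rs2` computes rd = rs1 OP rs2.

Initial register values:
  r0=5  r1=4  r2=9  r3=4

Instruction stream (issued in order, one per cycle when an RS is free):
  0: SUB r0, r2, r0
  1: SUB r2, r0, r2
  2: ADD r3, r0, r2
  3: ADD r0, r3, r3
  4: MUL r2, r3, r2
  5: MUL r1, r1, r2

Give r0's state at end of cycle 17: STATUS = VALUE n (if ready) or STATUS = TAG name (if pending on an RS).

  c1: issue SUB r0<-Add1  regs: r0:Add1,r1:4,r2:9,r3:4
  c2: issue SUB r2<-Add2  regs: r0:Add1,r1:4,r2:Add2,r3:4
  c3: stall  regs: r0:Add1,r1:4,r2:Add2,r3:4
  c4: CDB Add1=4; issue ADD r3<-Add1  regs: r0:4,r1:4,r2:Add2,r3:Add1
  c5: stall  regs: r0:4,r1:4,r2:Add2,r3:Add1
  c6: stall  regs: r0:4,r1:4,r2:Add2,r3:Add1
  c7: CDB Add2=-5; issue ADD r0<-Add2  regs: r0:Add2,r1:4,r2:-5,r3:Add1
  c8: issue MUL r2<-Mul1  regs: r0:Add2,r1:4,r2:Mul1,r3:Add1
  c9: issue MUL r1<-Mul2  regs: r0:Add2,r1:Mul2,r2:Mul1,r3:Add1
  c10: CDB Add1=-1  regs: r0:Add2,r1:Mul2,r2:Mul1,r3:-1
  c11: -  regs: r0:Add2,r1:Mul2,r2:Mul1,r3:-1
  c12: -  regs: r0:Add2,r1:Mul2,r2:Mul1,r3:-1
  c13: CDB Add2=-2  regs: r0:-2,r1:Mul2,r2:Mul1,r3:-1
  c14: -  regs: r0:-2,r1:Mul2,r2:Mul1,r3:-1
  c15: CDB Mul1=5  regs: r0:-2,r1:Mul2,r2:5,r3:-1
  c16: -  regs: r0:-2,r1:Mul2,r2:5,r3:-1
  c17: -  regs: r0:-2,r1:Mul2,r2:5,r3:-1

STATUS = VALUE -2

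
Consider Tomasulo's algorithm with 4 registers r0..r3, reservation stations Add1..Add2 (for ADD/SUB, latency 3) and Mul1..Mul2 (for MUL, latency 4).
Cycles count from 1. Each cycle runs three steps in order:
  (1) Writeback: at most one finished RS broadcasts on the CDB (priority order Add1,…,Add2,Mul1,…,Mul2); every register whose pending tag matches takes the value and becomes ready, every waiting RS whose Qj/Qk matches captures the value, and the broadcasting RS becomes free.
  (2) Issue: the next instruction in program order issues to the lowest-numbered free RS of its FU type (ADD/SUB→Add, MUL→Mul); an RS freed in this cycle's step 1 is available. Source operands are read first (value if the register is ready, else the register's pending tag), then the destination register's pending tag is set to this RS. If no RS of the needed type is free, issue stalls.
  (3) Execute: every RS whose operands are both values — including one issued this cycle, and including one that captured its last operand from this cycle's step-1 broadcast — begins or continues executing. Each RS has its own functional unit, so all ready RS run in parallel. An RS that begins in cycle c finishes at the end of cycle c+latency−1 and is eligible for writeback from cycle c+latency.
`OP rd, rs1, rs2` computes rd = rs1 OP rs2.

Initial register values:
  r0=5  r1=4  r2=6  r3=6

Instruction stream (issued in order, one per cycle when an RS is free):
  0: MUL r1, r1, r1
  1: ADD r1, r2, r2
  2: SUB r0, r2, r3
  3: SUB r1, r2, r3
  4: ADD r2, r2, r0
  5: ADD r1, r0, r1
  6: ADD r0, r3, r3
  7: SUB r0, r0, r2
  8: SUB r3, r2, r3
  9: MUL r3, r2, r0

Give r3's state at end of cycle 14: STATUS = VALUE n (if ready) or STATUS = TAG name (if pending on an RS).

cycle 1: issue MUL r1<-Mul1 // r0:5,r1:Mul1,r2:6,r3:6
cycle 2: issue ADD r1<-Add1 // r0:5,r1:Add1,r2:6,r3:6
cycle 3: issue SUB r0<-Add2 // r0:Add2,r1:Add1,r2:6,r3:6
cycle 4: stall // r0:Add2,r1:Add1,r2:6,r3:6
cycle 5: CDB Add1=12; issue SUB r1<-Add1 // r0:Add2,r1:Add1,r2:6,r3:6
cycle 6: CDB Add2=0; issue ADD r2<-Add2 // r0:0,r1:Add1,r2:Add2,r3:6
cycle 7: CDB Mul1=16; stall // r0:0,r1:Add1,r2:Add2,r3:6
cycle 8: CDB Add1=0; issue ADD r1<-Add1 // r0:0,r1:Add1,r2:Add2,r3:6
cycle 9: CDB Add2=6; issue ADD r0<-Add2 // r0:Add2,r1:Add1,r2:6,r3:6
cycle 10: stall // r0:Add2,r1:Add1,r2:6,r3:6
cycle 11: CDB Add1=0; issue SUB r0<-Add1 // r0:Add1,r1:0,r2:6,r3:6
cycle 12: CDB Add2=12; issue SUB r3<-Add2 // r0:Add1,r1:0,r2:6,r3:Add2
cycle 13: issue MUL r3<-Mul1 // r0:Add1,r1:0,r2:6,r3:Mul1
cycle 14: - // r0:Add1,r1:0,r2:6,r3:Mul1

STATUS = TAG Mul1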